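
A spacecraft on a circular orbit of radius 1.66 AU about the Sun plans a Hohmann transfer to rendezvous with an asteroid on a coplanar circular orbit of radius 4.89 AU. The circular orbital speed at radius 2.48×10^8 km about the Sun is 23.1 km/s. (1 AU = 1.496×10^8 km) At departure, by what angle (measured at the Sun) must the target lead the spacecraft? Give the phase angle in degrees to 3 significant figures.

From the circular-orbit relation v² = μ/r at r = 2.48×10^8 km: μ = v²r = (23.1)² × 2.48×10^8 = 1.32335×10^11 km³/s².
In km: r₁ = 1.66 × 1.496×10^8 = 2.48336×10^8 km; r₂ = 4.89 × 1.496×10^8 = 7.31544×10^8 km.
Transfer-ellipse semi-major axis a_t = (r₁ + r₂)/2 = (2.48336×10^8 + 7.31544×10^8)/2 = 4.8994×10^8 km.
The half-period of the transfer ellipse is t = π√(a_t³/μ) = 9.365×10^7 s.
Target angular speed ω₂ = √(μ/r₂³) = 1.839×10^-8 rad/s.
Angle swept by the target during transfer: ω₂·t = 1.722 rad = 98.66°.
Arrival is 180° from departure on the ellipse, so φ = 180° − 98.66° = 81.3°.

φ = 81.3°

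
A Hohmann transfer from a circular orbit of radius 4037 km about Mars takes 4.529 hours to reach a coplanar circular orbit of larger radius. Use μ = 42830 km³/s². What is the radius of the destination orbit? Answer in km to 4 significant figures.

Transfer time t = 4.529 hours = 16304.4 s, and t = π√(a_t³/μ).
So a_t = (μ t²/π²)^(1/3) = (42830 × (16304.4)² / π²)^(1/3) = 10488 km.
Since a_t = (r₁ + r₂)/2, r₂ = 2a_t − r₁ = 2×10488 − 4037 = 16939 km.

r₂ = 16940 km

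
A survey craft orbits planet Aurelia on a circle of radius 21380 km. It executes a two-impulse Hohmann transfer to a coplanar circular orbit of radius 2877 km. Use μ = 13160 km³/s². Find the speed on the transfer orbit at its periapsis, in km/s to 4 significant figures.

v = 2.840 km/s

Semi-major axis of the transfer orbit: a_t = (21380 + 2877)/2 = 12128.5 km.
The periapsis of the transfer ellipse is at r = 2877 km.
From the vis-viva equation, v = √[μ(2/r − 1/a_t)] = 2.840 km/s.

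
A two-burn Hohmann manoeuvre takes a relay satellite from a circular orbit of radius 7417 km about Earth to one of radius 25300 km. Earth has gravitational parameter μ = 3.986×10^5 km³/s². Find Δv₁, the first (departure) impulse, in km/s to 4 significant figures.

The Hohmann ellipse has a_t = (r₁ + r₂)/2 = 16358.5 km.
Circular speed at r = 7417 km: v_c = √(μ/r) = 7.331 km/s.
Transfer-orbit speed at the same r (vis-viva, a = a_t): v_t = √[μ(2/r − 1/a_t)] = 9.117 km/s.
Δv₁ = |v_t − v_c| = |9.117 − 7.331| = 1.786 km/s.

Δv₁ = 1.786 km/s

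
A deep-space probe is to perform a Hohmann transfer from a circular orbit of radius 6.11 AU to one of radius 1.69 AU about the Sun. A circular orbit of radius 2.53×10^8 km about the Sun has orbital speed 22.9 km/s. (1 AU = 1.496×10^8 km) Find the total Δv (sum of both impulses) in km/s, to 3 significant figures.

Δv = 9.88 km/s

From the circular-orbit relation v² = μ/r at r = 2.53×10^8 km: μ = v²r = (22.9)² × 2.53×10^8 = 1.32676×10^11 km³/s².
In km: r₁ = 6.11 × 1.496×10^8 = 9.14056×10^8 km; r₂ = 1.69 × 1.496×10^8 = 2.52824×10^8 km.
The Hohmann ellipse has a_t = (r₁ + r₂)/2 = 5.8344×10^8 km.
Circular speed at r₁: v₁ = √(μ/r₁) = √(1.32676×10^11/9.14056×10^8) = 12.048 km/s.
On the transfer ellipse at r₁, vis-viva equation gives v_a = √[μ(2/r₁ − 1/a_t)] = 7.9309 km/s.
First burn Δv₁ = |v_a − v₁| = 4.117 km/s.
At r₂, v₂ = √(μ/r₂) = 22.908 km/s.
Transfer-orbit speed at r₂: v_p = √[μ(2/r₂ − 1/a_t)] = 28.673 km/s.
Second burn Δv₂ = |v₂ − v_p| = 5.765 km/s.
Total Δv = Δv₁ + Δv₂ = 9.882 km/s.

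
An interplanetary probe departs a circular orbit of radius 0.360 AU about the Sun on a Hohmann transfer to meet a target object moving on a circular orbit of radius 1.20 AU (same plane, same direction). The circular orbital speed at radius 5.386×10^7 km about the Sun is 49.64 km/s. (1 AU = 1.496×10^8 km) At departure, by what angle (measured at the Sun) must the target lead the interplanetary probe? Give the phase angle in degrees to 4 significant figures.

φ = 85.67°

From the circular-orbit relation v² = μ/r at r = 5.386×10^7 km: μ = v²r = (49.64)² × 5.386×10^7 = 1.32718×10^11 km³/s².
In km: r₁ = 0.360 × 1.496×10^8 = 5.3856×10^7 km; r₂ = 1.20 × 1.496×10^8 = 1.7952×10^8 km.
Semi-major axis of the transfer orbit: a_t = (5.3856×10^7 + 1.7952×10^8)/2 = 1.16688×10^8 km.
The half-period of the transfer ellipse is t = π√(a_t³/μ) = 1.08699×10^7 s.
The target's mean motion on its circular orbit is ω₂ = √(μ/r₂³) = 1.51459×10^-7 rad/s.
Angle swept by the target during transfer: ω₂·t = 1.6463 rad = 94.33°.
The interplanetary probe traverses 180° on the transfer ellipse, so the target must lead by 180° − 94.33° = 85.67°.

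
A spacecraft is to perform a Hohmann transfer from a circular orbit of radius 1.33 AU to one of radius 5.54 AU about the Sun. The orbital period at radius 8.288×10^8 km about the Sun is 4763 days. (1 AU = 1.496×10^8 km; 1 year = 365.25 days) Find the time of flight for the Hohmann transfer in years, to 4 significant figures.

From Kepler's third law T² = 4π²r³/μ at r = 8.288×10^8 km, T = 4763 days = 4763 × 86400 s = 4.115232×10^8 s: μ = 4π²r³/T² = 1.32715×10^11 km³/s².
In km: r₁ = 1.33 × 1.496×10^8 = 1.98968×10^8 km; r₂ = 5.54 × 1.496×10^8 = 8.28784×10^8 km.
Semi-major axis of the transfer orbit: a_t = (1.98968×10^8 + 8.28784×10^8)/2 = 5.13876×10^8 km.
Transfer time t = π√(a_t³/μ) = π√((5.13876×10^8)³ / 1.32715×10^11) = 1.0046×10^8 s.
Converting: 1.0046×10^8 s ÷ 3.15576×10^7 s/year (365.25 × 86400) = 3.183 years.

t = 3.183 years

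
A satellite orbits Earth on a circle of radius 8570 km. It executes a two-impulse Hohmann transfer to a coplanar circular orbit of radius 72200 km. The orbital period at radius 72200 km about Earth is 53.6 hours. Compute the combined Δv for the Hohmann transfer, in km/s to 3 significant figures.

Δv = 3.57 km/s

From Kepler's third law T² = 4π²r³/μ at r = 72200 km, T = 53.6 hours = 53.6 × 3600 s = 1.9296×10^5 s: μ = 4π²r³/T² = 3.99059×10^5 km³/s².
Semi-major axis of the transfer orbit: a_t = (8570 + 72200)/2 = 40385 km.
At r₁ the circular-orbit speed is v₁ = √(μ/r₁) = 6.824 km/s.
On the transfer ellipse at r₁, vis-viva gives v_p = √[μ(2/r₁ − 1/a_t)] = 9.124 km/s.
First burn Δv₁ = |v_p − v₁| = 2.300 km/s.
At r₂, v₂ = √(μ/r₂) = 2.351 km/s.
Transfer-orbit speed at r₂: v_a = √[μ(2/r₂ − 1/a_t)] = 1.083 km/s.
Second burn Δv₂ = |v₂ − v_a| = 1.268 km/s.
Total Δv = Δv₁ + Δv₂ = 3.568 km/s.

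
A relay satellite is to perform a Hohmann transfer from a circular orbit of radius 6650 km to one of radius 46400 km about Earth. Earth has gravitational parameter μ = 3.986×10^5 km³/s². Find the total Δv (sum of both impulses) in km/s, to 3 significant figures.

Δv = 3.96 km/s

The Hohmann ellipse has a_t = (r₁ + r₂)/2 = 26525 km.
At r₁ the circular-orbit speed is v₁ = √(μ/r₁) = 7.742 km/s.
On the transfer ellipse at r₁, vis-viva equation gives v_p = √[μ(2/r₁ − 1/a_t)] = 10.24 km/s.
First burn Δv₁ = |v_p − v₁| = 2.498 km/s.
At r₂, v₂ = √(μ/r₂) = 2.931 km/s.
Transfer-orbit speed at r₂: v_a = √[μ(2/r₂ − 1/a_t)] = 1.468 km/s.
Second burn Δv₂ = |v₂ − v_a| = 1.463 km/s.
Δv = Δv₁ + Δv₂ = 2.498 + 1.463 = 3.961 km/s.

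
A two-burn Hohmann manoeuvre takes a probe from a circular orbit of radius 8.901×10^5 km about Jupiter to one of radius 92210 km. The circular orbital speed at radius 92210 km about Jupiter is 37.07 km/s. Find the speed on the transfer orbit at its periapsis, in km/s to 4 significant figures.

v = 49.90 km/s

From the circular-orbit relation v² = μ/r at r = 92210 km: μ = v²r = (37.07)² × 92210 = 1.26714×10^8 km³/s².
Semi-major axis of the transfer orbit: a_t = (8.901×10^5 + 92210)/2 = 4.91155×10^5 km.
The periapsis of the transfer ellipse is at r = 92210 km.
Applying v² = μ(2/r − 1/a_t): v = 49.90 km/s.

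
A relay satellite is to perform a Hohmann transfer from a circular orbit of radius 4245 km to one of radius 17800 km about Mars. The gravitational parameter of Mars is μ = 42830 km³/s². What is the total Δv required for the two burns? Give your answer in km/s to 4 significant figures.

The Hohmann ellipse has a_t = (r₁ + r₂)/2 = 11022.5 km.
At r₁ the circular-orbit speed is v₁ = √(μ/r₁) = 3.1764 km/s.
On the transfer ellipse at r₁, vis-viva gives v_p = √[μ(2/r₁ − 1/a_t)] = 4.0365 km/s.
First burn Δv₁ = |v_p − v₁| = 0.8601 km/s.
At r₂, v₂ = √(μ/r₂) = 1.551187 km/s.
Transfer-orbit speed at r₂: v_a = √[μ(2/r₂ − 1/a_t)] = 0.9626376 km/s.
Second burn Δv₂ = |v₂ − v_a| = 0.5885 km/s.
Total Δv = Δv₁ + Δv₂ = 1.449 km/s.

Δv = 1.449 km/s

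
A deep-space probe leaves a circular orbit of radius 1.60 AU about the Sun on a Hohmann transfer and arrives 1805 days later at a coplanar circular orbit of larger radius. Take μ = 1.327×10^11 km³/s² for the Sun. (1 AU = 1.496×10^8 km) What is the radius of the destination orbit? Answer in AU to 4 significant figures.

r₂ = 7.610 AU

In km: r₁ = 1.60 × 1.496×10^8 = 2.3936×10^8 km.
Transfer time t = 1805 days = 1.55952×10^8 s, and t = π√(a_t³/μ).
So a_t = (μ t²/π²)^(1/3) = (1.327×10^11 × (1.55952×10^8)² / π²)^(1/3) = 6.8894×10^8 km.
Since a_t = (r₁ + r₂)/2, r₂ = 2a_t − r₁ = 2×6.8894×10^8 − 2.3936×10^8 = 1.13852×10^9 km.
In AU: r₂ = 1.13852×10^9 / 1.496×10^8 = 7.610 AU.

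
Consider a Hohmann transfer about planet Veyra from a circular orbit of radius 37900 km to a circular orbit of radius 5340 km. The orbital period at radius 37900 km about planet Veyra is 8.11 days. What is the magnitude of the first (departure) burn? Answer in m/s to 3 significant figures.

From Kepler's third law T² = 4π²r³/μ at r = 37900 km, T = 8.11 days = 8.11 × 86400 s = 7.00704×10^5 s: μ = 4π²r³/T² = 4377.32 km³/s².
Semi-major axis of the transfer orbit: a_t = (37900 + 5340)/2 = 21620 km.
Circular speed at r = 37900 km: v_c = √(μ/r) = 0.3398 km/s.
Vis-viva on the transfer ellipse at r = 37900 km gives v_t = √[μ(2/r − 1/a_t)] = 0.1689 km/s.
Δv₁ = |v_t − v_c| = |0.1689 − 0.3398| = 0.1709 km/s.

Δv₁ = 171 m/s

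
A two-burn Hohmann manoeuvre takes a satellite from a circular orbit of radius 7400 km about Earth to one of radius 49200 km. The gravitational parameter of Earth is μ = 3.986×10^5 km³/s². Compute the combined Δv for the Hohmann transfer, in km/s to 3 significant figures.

The Hohmann ellipse has a_t = (r₁ + r₂)/2 = 28300 km.
Circular speed at r₁: v₁ = √(μ/r₁) = √(3.986×10^5/7400) = 7.339 km/s.
On the transfer ellipse at r₁, vis-viva equation gives v_p = √[μ(2/r₁ − 1/a_t)] = 9.677 km/s.
First burn Δv₁ = |v_p − v₁| = 2.338 km/s.
Circular speed at r₂: v₂ = √(μ/r₂) = 2.846 km/s.
Transfer-orbit speed at r₂: v_a = √[μ(2/r₂ − 1/a_t)] = 1.455 km/s.
Second burn Δv₂ = |v₂ − v_a| = 1.391 km/s.
Δv = Δv₁ + Δv₂ = 2.338 + 1.391 = 3.729 km/s.

Δv = 3.73 km/s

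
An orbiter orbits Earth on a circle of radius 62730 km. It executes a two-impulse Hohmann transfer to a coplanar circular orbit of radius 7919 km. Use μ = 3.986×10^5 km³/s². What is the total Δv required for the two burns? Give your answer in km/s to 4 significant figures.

Δv = 3.687 km/s

The Hohmann ellipse has a_t = (r₁ + r₂)/2 = 35324.5 km.
At r₁ the circular-orbit speed is v₁ = √(μ/r₁) = 2.521 km/s.
On the transfer ellipse at r₁, vis-viva gives v_a = √[μ(2/r₁ − 1/a_t)] = 1.194 km/s.
First burn Δv₁ = |v_a − v₁| = 1.327 km/s.
Circular speed at r₂: v₂ = √(μ/r₂) = 7.0947 km/s.
Transfer-orbit speed at r₂: v_p = √[μ(2/r₂ − 1/a_t)] = 9.4544 km/s.
Second burn Δv₂ = |v₂ − v_p| = 2.360 km/s.
Δv = Δv₁ + Δv₂ = 1.327 + 2.360 = 3.687 km/s.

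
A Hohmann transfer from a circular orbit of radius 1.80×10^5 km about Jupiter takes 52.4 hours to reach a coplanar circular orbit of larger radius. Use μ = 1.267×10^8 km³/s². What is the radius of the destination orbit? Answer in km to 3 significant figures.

r₂ = 1.36×10^6 km

Transfer time t = 52.4 hours = 1.8864×10^5 s, and t = π√(a_t³/μ).
So a_t = (μ t²/π²)^(1/3) = (1.267×10^8 × (1.8864×10^5)² / π²)^(1/3) = 7.7016×10^5 km.
Since a_t = (r₁ + r₂)/2, r₂ = 2a_t − r₁ = 2×7.7016×10^5 − 1.800×10^5 = 1.36032×10^6 km.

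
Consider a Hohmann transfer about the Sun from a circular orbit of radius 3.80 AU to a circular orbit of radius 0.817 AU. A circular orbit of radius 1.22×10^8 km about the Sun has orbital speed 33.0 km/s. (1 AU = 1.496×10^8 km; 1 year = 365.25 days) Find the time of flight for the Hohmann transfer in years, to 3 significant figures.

t = 1.75 years

From the circular-orbit relation v² = μ/r at r = 1.22×10^8 km: μ = v²r = (33.0)² × 1.22×10^8 = 1.32858×10^11 km³/s².
In km: r₁ = 3.80 × 1.496×10^8 = 5.6848×10^8 km; r₂ = 0.817 × 1.496×10^8 = 1.222232×10^8 km.
The Hohmann ellipse has a_t = (r₁ + r₂)/2 = 3.453516×10^8 km.
Half the transfer-orbit period gives t = π√(a_t³/μ) = 5.532×10^7 s.
Converting: 5.532×10^7 s ÷ 3.15576×10^7 s/year (365.25 × 86400) = 1.75 years.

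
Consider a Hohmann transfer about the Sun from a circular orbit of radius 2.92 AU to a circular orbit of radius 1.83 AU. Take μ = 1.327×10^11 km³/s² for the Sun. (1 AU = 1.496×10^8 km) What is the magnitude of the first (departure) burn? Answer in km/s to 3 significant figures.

In km: r₁ = 2.92 × 1.496×10^8 = 4.36832×10^8 km; r₂ = 1.83 × 1.496×10^8 = 2.73768×10^8 km.
Transfer-ellipse semi-major axis a_t = (r₁ + r₂)/2 = (4.36832×10^8 + 2.73768×10^8)/2 = 3.553×10^8 km.
On the circular orbit at r = 4.36832×10^8 km, v_c = √(μ/r) = 17.43 km/s.
Transfer-orbit speed at the same r (vis-viva, a = a_t): v_t = √[μ(2/r − 1/a_t)] = 15.30 km/s.
Δv₁ = |v_t − v_c| = |15.30 − 17.43| = 2.130 km/s.

Δv₁ = 2.13 km/s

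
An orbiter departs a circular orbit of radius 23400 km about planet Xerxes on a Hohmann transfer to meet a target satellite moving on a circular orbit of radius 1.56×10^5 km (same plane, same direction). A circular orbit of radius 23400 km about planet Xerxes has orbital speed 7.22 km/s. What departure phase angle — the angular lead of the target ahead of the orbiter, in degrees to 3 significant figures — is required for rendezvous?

φ = 102°

From the circular-orbit relation v² = μ/r at r = 23400 km: μ = v²r = (7.22)² × 23400 = 1.21980×10^6 km³/s².
Transfer-ellipse semi-major axis a_t = (r₁ + r₂)/2 = (23400 + 1.560×10^5)/2 = 89700 km.
The half-period of the transfer ellipse is t = π√(a_t³/μ) = 76418 s.
The target's mean motion on its circular orbit is ω₂ = √(μ/r₂³) = 1.7925×10^-5 rad/s.
Angle swept by the target during transfer: ω₂·t = 1.3698 rad = 78.48°.
Arrival is 180° from departure on the ellipse, so φ = 180° − 78.48° = 102°.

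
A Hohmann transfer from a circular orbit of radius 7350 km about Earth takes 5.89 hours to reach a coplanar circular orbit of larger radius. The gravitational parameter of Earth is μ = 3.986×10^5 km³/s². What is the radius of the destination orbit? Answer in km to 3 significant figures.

Transfer time t = 5.89 hours = 21204 s, and t = π√(a_t³/μ).
So a_t = (μ t²/π²)^(1/3) = (3.986×10^5 × (21204)² / π²)^(1/3) = 26284 km.
Since a_t = (r₁ + r₂)/2, r₂ = 2a_t − r₁ = 2×26284 − 7350 = 45218 km.

r₂ = 45200 km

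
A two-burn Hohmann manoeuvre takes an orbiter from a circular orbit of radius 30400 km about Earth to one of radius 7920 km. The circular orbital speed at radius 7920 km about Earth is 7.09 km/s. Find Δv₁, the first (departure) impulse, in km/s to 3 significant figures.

From the circular-orbit relation v² = μ/r at r = 7920 km: μ = v²r = (7.09)² × 7920 = 3.98123×10^5 km³/s².
The Hohmann ellipse has a_t = (r₁ + r₂)/2 = 19160 km.
Circular speed at r = 30400 km: v_c = √(μ/r) = 3.619 km/s.
Transfer-orbit speed at the same r (vis-viva, a = a_t): v_t = √[μ(2/r − 1/a_t)] = 2.327 km/s.
Δv₁ = |v_t − v_c| = |2.327 − 3.619| = 1.292 km/s.

Δv₁ = 1.29 km/s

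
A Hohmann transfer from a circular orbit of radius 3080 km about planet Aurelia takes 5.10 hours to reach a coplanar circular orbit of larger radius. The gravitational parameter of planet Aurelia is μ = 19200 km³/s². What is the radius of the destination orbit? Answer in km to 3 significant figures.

r₂ = 14300 km

Transfer time t = 5.10 hours = 18360 s, and t = π√(a_t³/μ).
So a_t = (μ t²/π²)^(1/3) = (19200 × (18360)² / π²)^(1/3) = 8687.9 km.
Since a_t = (r₁ + r₂)/2, r₂ = 2a_t − r₁ = 2×8687.9 − 3080 = 14295.8 km.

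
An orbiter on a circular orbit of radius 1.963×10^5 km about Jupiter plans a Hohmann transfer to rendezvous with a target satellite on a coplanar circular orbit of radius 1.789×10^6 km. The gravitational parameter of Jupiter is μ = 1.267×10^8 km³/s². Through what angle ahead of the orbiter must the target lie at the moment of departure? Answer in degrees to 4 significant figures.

Transfer-ellipse semi-major axis a_t = (r₁ + r₂)/2 = (1.963×10^5 + 1.789×10^6)/2 = 9.9265×10^5 km.
Transfer time t = π√(a_t³/μ) = 2.7603×10^5 s.
The target's mean motion on its circular orbit is ω₂ = √(μ/r₂³) = 4.7041×10^-6 rad/s.
Angle swept by the target during transfer: ω₂·t = 1.2985 rad = 74.40°.
The orbiter traverses 180° on the transfer ellipse, so the target must lead by 180° − 74.40° = 105.6°.

φ = 105.6°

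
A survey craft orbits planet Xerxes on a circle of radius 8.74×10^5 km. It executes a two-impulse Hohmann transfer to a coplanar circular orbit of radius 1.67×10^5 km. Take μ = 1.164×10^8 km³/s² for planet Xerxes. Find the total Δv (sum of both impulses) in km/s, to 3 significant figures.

Transfer-ellipse semi-major axis a_t = (r₁ + r₂)/2 = (8.740×10^5 + 1.670×10^5)/2 = 5.205×10^5 km.
Circular speed at r₁: v₁ = √(μ/r₁) = √(1.164×10^8/8.740×10^5) = 11.5404 km/s.
On the transfer ellipse at r₁, vis-viva equation gives v_a = √[μ(2/r₁ − 1/a_t)] = 6.53685 km/s.
First burn Δv₁ = |v_a − v₁| = 5.004 km/s.
Circular speed at r₂: v₂ = √(μ/r₂) = 26.40 km/s.
Transfer-orbit speed at r₂: v_p = √[μ(2/r₂ − 1/a_t)] = 34.21 km/s.
Second burn Δv₂ = |v₂ − v_p| = 7.810 km/s.
Total Δv = Δv₁ + Δv₂ = 12.81 km/s.

Δv = 12.8 km/s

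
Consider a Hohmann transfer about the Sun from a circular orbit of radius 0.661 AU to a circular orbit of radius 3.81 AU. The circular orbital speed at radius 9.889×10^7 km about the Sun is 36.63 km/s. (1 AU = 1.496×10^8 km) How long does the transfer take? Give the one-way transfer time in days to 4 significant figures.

t = 610.5 days

From the circular-orbit relation v² = μ/r at r = 9.889×10^7 km: μ = v²r = (36.63)² × 9.889×10^7 = 1.32686×10^11 km³/s².
In km: r₁ = 0.661 × 1.496×10^8 = 9.88856×10^7 km; r₂ = 3.81 × 1.496×10^8 = 5.69976×10^8 km.
Semi-major axis of the transfer orbit: a_t = (9.88856×10^7 + 5.69976×10^8)/2 = 3.344308×10^8 km.
By Kepler's third law the transfer-orbit period is T = 2π√(a_t³/μ), so t = T/2 = 5.275×10^7 s.
Converting: 5.275×10^7 s ÷ 86400 s/day = 610.5 days.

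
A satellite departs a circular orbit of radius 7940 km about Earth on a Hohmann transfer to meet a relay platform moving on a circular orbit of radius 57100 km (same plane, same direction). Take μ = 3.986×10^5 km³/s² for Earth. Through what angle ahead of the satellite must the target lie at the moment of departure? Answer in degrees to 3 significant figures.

Transfer-ellipse semi-major axis a_t = (r₁ + r₂)/2 = (7940 + 57100)/2 = 32520 km.
Transfer time t = π√(a_t³/μ) = 29181.5 s.
The target's mean motion on its circular orbit is ω₂ = √(μ/r₂³) = 4.62716×10^-5 rad/s.
Angle swept by the target during transfer: ω₂·t = 1.35027 rad = 77.36°.
The satellite traverses 180° on the transfer ellipse, so the target must lead by 180° − 77.36° = 103°.

φ = 103°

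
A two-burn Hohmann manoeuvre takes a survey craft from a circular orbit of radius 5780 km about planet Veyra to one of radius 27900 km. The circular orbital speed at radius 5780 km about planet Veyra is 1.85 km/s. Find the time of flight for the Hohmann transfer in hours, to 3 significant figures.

From the circular-orbit relation v² = μ/r at r = 5780 km: μ = v²r = (1.85)² × 5780 = 19782.1 km³/s².
Transfer-ellipse semi-major axis a_t = (r₁ + r₂)/2 = (5780 + 27900)/2 = 16840 km.
Transfer time t = π√(a_t³/μ) = π√((16840)³ / 19782.1) = 48810 s.
Converting: 48810 s ÷ 3600 s/hour = 13.6 hours.

t = 13.6 hours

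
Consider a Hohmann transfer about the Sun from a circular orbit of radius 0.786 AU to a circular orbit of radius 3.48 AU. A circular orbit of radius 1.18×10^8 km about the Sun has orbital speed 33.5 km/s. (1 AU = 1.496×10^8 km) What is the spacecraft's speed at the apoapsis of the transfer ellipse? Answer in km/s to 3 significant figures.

From the circular-orbit relation v² = μ/r at r = 1.18×10^8 km: μ = v²r = (33.5)² × 1.18×10^8 = 1.32426×10^11 km³/s².
In km: r₁ = 0.786 × 1.496×10^8 = 1.175856×10^8 km; r₂ = 3.48 × 1.496×10^8 = 5.20608×10^8 km.
The Hohmann ellipse has a_t = (r₁ + r₂)/2 = 3.190968×10^8 km.
At apoapsis, r = 5.20608×10^8 km.
Vis-viva: v = √[μ(2/r − 1/a_t)] = √[1.32426×10^11 × (2/5.20608×10^8 − 1/3.190968×10^8)] = 9.682 km/s.

v = 9.68 km/s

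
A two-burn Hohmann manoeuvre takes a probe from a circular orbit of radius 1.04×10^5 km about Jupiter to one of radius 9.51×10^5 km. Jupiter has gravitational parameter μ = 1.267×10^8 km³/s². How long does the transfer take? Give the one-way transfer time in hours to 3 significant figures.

Semi-major axis of the transfer orbit: a_t = (1.040×10^5 + 9.510×10^5)/2 = 5.275×10^5 km.
By Kepler's third law the transfer-orbit period is T = 2π√(a_t³/μ), so t = T/2 = 1.069×10^5 s.
Converting: 1.069×10^5 s ÷ 3600 s/hour = 29.7 hours.

t = 29.7 hours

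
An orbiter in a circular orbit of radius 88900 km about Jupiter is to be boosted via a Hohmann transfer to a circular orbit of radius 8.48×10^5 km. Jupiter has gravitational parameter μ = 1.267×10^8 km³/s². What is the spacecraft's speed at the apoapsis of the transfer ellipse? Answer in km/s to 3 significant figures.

v = 5.32 km/s

Transfer-ellipse semi-major axis a_t = (r₁ + r₂)/2 = (88900 + 8.480×10^5)/2 = 4.6845×10^5 km.
At apoapsis, r = 8.480×10^5 km.
Applying v² = μ(2/r − 1/a_t): v = 5.325 km/s.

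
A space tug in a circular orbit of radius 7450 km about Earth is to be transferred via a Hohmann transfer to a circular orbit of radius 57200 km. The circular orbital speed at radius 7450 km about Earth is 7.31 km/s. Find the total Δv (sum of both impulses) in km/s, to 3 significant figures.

Δv = 3.79 km/s

From the circular-orbit relation v² = μ/r at r = 7450 km: μ = v²r = (7.31)² × 7450 = 3.98099×10^5 km³/s².
Transfer-ellipse semi-major axis a_t = (r₁ + r₂)/2 = (7450 + 57200)/2 = 32325 km.
Circular speed at r₁: v₁ = √(μ/r₁) = √(3.98099×10^5/7450) = 7.310 km/s.
On the transfer ellipse at r₁, v² = μ(2/r − 1/a) gives v_p = √[μ(2/r₁ − 1/a_t)] = 9.724 km/s.
First burn Δv₁ = |v_p − v₁| = 2.414 km/s.
At r₂, v₂ = √(μ/r₂) = 2.6381 km/s.
Transfer-orbit speed at r₂: v_a = √[μ(2/r₂ − 1/a_t)] = 1.2665 km/s.
Second burn Δv₂ = |v₂ − v_a| = 1.372 km/s.
Δv = Δv₁ + Δv₂ = 2.414 + 1.372 = 3.786 km/s.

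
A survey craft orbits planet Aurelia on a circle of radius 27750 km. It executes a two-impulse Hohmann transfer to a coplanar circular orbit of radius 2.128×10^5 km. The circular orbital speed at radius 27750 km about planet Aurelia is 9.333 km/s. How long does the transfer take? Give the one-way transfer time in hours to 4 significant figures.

From the circular-orbit relation v² = μ/r at r = 27750 km: μ = v²r = (9.333)² × 27750 = 2.41716×10^6 km³/s².
The Hohmann ellipse has a_t = (r₁ + r₂)/2 = 1.20275×10^5 km.
By Kepler's third law the transfer-orbit period is T = 2π√(a_t³/μ), so t = T/2 = 84290 s.
Converting: 84290 s ÷ 3600 s/hour = 23.41 hours.

t = 23.41 hours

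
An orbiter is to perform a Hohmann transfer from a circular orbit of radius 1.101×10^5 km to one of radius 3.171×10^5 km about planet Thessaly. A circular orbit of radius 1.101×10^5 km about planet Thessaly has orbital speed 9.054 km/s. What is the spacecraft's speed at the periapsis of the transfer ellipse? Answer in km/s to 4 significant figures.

v = 11.03 km/s

From the circular-orbit relation v² = μ/r at r = 1.101×10^5 km: μ = v²r = (9.054)² × 1.101×10^5 = 9.02544×10^6 km³/s².
Semi-major axis of the transfer orbit: a_t = (1.101×10^5 + 3.171×10^5)/2 = 2.136×10^5 km.
At periapsis, r = 1.101×10^5 km.
Applying v² = μ(2/r − 1/a_t): v = 11.03 km/s.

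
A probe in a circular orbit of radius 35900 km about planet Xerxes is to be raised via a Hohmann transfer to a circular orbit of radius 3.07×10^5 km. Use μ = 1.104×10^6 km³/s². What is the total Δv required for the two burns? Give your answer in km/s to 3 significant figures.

Δv = 2.90 km/s

Transfer-ellipse semi-major axis a_t = (r₁ + r₂)/2 = (35900 + 3.070×10^5)/2 = 1.7145×10^5 km.
Circular speed at r₁: v₁ = √(μ/r₁) = √(1.104×10^6/35900) = 5.5455 km/s.
On the transfer ellipse at r₁, v² = μ(2/r − 1/a) gives v_p = √[μ(2/r₁ − 1/a_t)] = 7.4206 km/s.
First burn Δv₁ = |v_p − v₁| = 1.875 km/s.
At r₂, v₂ = √(μ/r₂) = 1.8963 km/s.
Transfer-orbit speed at r₂: v_a = √[μ(2/r₂ − 1/a_t)] = 0.86775 km/s.
Second burn Δv₂ = |v₂ − v_a| = 1.029 km/s.
Total Δv = Δv₁ + Δv₂ = 2.904 km/s.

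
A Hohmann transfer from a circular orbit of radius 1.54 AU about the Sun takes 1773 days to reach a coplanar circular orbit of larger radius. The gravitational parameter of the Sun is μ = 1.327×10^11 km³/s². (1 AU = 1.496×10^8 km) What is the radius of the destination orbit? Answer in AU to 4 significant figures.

r₂ = 7.561 AU

In km: r₁ = 1.54 × 1.496×10^8 = 2.30384×10^8 km.
Transfer time t = 1773 days = 1.531872×10^8 s, and t = π√(a_t³/μ).
So a_t = (μ t²/π²)^(1/3) = (1.327×10^11 × (1.531872×10^8)² / π²)^(1/3) = 6.8078×10^8 km.
Since a_t = (r₁ + r₂)/2, r₂ = 2a_t − r₁ = 2×6.8078×10^8 − 2.30384×10^8 = 1.131176×10^9 km.
In AU: r₂ = 1.131176×10^9 / 1.496×10^8 = 7.561 AU.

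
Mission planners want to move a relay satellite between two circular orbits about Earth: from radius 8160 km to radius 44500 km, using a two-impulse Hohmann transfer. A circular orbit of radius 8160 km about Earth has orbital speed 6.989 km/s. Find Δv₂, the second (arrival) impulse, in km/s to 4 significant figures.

From the circular-orbit relation v² = μ/r at r = 8160 km: μ = v²r = (6.989)² × 8160 = 3.98584×10^5 km³/s².
Semi-major axis of the transfer orbit: a_t = (8160 + 44500)/2 = 26330 km.
Circular speed at r = 44500 km: v_c = √(μ/r) = 2.993 km/s.
Vis-viva on the transfer ellipse at r = 44500 km gives v_t = √[μ(2/r − 1/a_t)] = 1.666 km/s.
Δv₂ = |v_t − v_c| = |1.666 − 2.993| = 1.327 km/s.

Δv₂ = 1.327 km/s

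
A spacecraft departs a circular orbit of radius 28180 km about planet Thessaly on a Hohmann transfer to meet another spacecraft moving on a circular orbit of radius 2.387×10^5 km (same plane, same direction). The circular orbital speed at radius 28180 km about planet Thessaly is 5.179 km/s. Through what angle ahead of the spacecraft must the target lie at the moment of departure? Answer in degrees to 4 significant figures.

From the circular-orbit relation v² = μ/r at r = 28180 km: μ = v²r = (5.179)² × 28180 = 7.55845×10^5 km³/s².
Transfer-ellipse semi-major axis a_t = (r₁ + r₂)/2 = (28180 + 2.387×10^5)/2 = 1.3344×10^5 km.
The half-period of the transfer ellipse is t = π√(a_t³/μ) = 1.7614×10^5 s.
The target's mean motion on its circular orbit is ω₂ = √(μ/r₂³) = 7.4548×10^-6 rad/s.
Angle swept by the target during transfer: ω₂·t = 1.3131 rad = 75.24°.
The spacecraft traverses 180° on the transfer ellipse, so the target must lead by 180° − 75.24° = 104.8°.

φ = 104.8°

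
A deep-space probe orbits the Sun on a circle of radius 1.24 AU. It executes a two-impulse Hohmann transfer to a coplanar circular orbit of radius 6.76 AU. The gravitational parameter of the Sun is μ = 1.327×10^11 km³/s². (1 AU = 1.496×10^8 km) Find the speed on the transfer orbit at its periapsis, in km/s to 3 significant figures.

In km: r₁ = 1.24 × 1.496×10^8 = 1.85504×10^8 km; r₂ = 6.76 × 1.496×10^8 = 1.011296×10^9 km.
The Hohmann ellipse has a_t = (r₁ + r₂)/2 = 5.984×10^8 km.
The periapsis of the transfer ellipse is at r = 1.85504×10^8 km.
From the vis-viva equation, v = √[μ(2/r − 1/a_t)] = 34.77 km/s.

v = 34.8 km/s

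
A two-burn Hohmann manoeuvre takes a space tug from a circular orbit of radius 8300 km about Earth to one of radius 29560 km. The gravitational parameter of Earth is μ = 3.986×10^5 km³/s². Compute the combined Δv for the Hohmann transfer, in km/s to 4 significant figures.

Δv = 2.970 km/s

Semi-major axis of the transfer orbit: a_t = (8300 + 29560)/2 = 18930 km.
Circular speed at r₁: v₁ = √(μ/r₁) = √(3.986×10^5/8300) = 6.92994 km/s.
Transfer-orbit speed at r₁ (vis-viva): v_p = √[μ(2/r₁ − 1/a_t)] = 8.65977 km/s.
First burn Δv₁ = |v_p − v₁| = 1.7298 km/s.
Circular speed at r₂: v₂ = √(μ/r₂) = 3.6721 km/s.
Transfer-orbit speed at r₂: v_a = √[μ(2/r₂ − 1/a_t)] = 2.4315 km/s.
Second burn Δv₂ = |v₂ − v_a| = 1.2406 km/s.
Total Δv = Δv₁ + Δv₂ = 2.970 km/s.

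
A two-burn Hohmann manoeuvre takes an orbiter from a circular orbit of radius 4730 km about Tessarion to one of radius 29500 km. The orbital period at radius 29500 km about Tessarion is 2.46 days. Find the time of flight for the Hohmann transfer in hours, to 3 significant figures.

From Kepler's third law T² = 4π²r³/μ at r = 29500 km, T = 2.46 days = 2.46 × 86400 s = 2.12544×10^5 s: μ = 4π²r³/T² = 22435.1 km³/s².
The Hohmann ellipse has a_t = (r₁ + r₂)/2 = 17115 km.
Half the transfer-orbit period gives t = π√(a_t³/μ) = 46960 s.
Converting: 46960 s ÷ 3600 s/hour = 13.0 hours.

t = 13.0 hours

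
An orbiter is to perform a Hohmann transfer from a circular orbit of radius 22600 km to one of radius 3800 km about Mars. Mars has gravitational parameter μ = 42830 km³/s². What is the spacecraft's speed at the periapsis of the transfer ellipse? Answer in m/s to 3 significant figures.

Semi-major axis of the transfer orbit: a_t = (22600 + 3800)/2 = 13200 km.
At periapsis, r = 3800 km.
Vis-viva: v = √[μ(2/r − 1/a_t)] = √[42830 × (2/3800 − 1/13200)] = 4.393 km/s.

v = 4390 m/s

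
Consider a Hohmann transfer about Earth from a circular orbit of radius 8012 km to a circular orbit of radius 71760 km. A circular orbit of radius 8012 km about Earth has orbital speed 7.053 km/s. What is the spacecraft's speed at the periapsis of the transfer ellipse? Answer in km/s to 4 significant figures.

v = 9.460 km/s

From the circular-orbit relation v² = μ/r at r = 8012 km: μ = v²r = (7.053)² × 8012 = 3.98555×10^5 km³/s².
The Hohmann ellipse has a_t = (r₁ + r₂)/2 = 39886 km.
At periapsis, r = 8012 km.
Applying v² = μ(2/r − 1/a_t): v = 9.460 km/s.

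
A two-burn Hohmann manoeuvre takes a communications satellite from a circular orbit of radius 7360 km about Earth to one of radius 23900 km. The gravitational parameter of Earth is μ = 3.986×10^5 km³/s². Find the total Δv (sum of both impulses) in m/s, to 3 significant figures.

Transfer-ellipse semi-major axis a_t = (r₁ + r₂)/2 = (7360 + 23900)/2 = 15630 km.
Circular speed at r₁: v₁ = √(μ/r₁) = √(3.986×10^5/7360) = 7.359 km/s.
Transfer-orbit speed at r₁ (v² = μ(2/r − 1/a)): v_p = √[μ(2/r₁ − 1/a_t)] = 9.100 km/s.
First burn Δv₁ = |v_p − v₁| = 1.741 km/s.
At r₂, v₂ = √(μ/r₂) = 4.0838 km/s.
Transfer-orbit speed at r₂: v_a = √[μ(2/r₂ − 1/a_t)] = 2.8024 km/s.
Second burn Δv₂ = |v₂ − v_a| = 1.281 km/s.
Δv = Δv₁ + Δv₂ = 1.741 + 1.281 = 3.022 km/s.

Δv = 3020 m/s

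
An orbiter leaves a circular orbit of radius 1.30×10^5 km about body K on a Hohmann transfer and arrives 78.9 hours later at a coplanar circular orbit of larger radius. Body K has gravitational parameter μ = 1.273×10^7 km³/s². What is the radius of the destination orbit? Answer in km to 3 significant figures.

Transfer time t = 78.9 hours = 2.8404×10^5 s, and t = π√(a_t³/μ).
So a_t = (μ t²/π²)^(1/3) = (1.273×10^7 × (2.8404×10^5)² / π²)^(1/3) = 4.7036×10^5 km.
Since a_t = (r₁ + r₂)/2, r₂ = 2a_t − r₁ = 2×4.7036×10^5 − 1.300×10^5 = 8.1072×10^5 km.

r₂ = 8.11×10^5 km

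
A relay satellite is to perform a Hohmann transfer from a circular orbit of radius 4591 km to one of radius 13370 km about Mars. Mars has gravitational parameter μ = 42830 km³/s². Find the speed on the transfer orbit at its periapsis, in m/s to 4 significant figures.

Transfer-ellipse semi-major axis a_t = (r₁ + r₂)/2 = (4591 + 13370)/2 = 8980.5 km.
The periapsis of the transfer ellipse is at r = 4591 km.
Vis-viva: v = √[μ(2/r − 1/a_t)] = √[42830 × (2/4591 − 1/8980.5)] = 3.727 km/s.

v = 3727 m/s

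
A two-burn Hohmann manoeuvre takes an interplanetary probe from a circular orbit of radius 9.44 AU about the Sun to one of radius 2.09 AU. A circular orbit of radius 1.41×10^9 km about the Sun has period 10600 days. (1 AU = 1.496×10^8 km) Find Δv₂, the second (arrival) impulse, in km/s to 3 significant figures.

From Kepler's third law T² = 4π²r³/μ at r = 1.41×10^9 km, T = 10600 days = 10600 × 86400 s = 9.1584×10^8 s: μ = 4π²r³/T² = 1.31940×10^11 km³/s².
In km: r₁ = 9.44 × 1.496×10^8 = 1.412224×10^9 km; r₂ = 2.09 × 1.496×10^8 = 3.12664×10^8 km.
Semi-major axis of the transfer orbit: a_t = (1.412224×10^9 + 3.12664×10^8)/2 = 8.62444×10^8 km.
On the circular orbit at r = 3.12664×10^8 km, v_c = √(μ/r) = 20.5423 km/s.
Vis-viva on the transfer ellipse at r = 3.12664×10^8 km gives v_t = √[μ(2/r − 1/a_t)] = 26.2867 km/s.
Δv₂ = |v_t − v_c| = |26.2867 − 20.5423| = 5.744 km/s.

Δv₂ = 5.74 km/s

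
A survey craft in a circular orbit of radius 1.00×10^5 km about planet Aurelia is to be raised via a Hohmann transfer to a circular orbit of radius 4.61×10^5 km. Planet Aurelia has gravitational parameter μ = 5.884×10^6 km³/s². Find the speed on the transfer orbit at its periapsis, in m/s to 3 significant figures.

Semi-major axis of the transfer orbit: a_t = (1.000×10^5 + 4.610×10^5)/2 = 2.805×10^5 km.
The periapsis of the transfer ellipse is at r = 1.000×10^5 km.
Vis-viva: v = √[μ(2/r − 1/a_t)] = √[5.884×10^6 × (2/1.000×10^5 − 1/2.805×10^5)] = 9.834 km/s.

v = 9830 m/s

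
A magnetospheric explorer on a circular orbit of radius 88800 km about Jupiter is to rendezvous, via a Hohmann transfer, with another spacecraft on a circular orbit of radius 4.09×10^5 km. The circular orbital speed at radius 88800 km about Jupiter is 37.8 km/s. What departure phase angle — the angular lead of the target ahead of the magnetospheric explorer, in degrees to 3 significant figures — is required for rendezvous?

φ = 94.5°

From the circular-orbit relation v² = μ/r at r = 88800 km: μ = v²r = (37.8)² × 88800 = 1.26881×10^8 km³/s².
Transfer-ellipse semi-major axis a_t = (r₁ + r₂)/2 = (88800 + 4.090×10^5)/2 = 2.489×10^5 km.
The half-period of the transfer ellipse is t = π√(a_t³/μ) = 34632.9 s.
The target's mean motion on its circular orbit is ω₂ = √(μ/r₂³) = 4.30639×10^-5 rad/s.
Angle swept by the target during transfer: ω₂·t = 1.49143 rad = 85.453°.
The magnetospheric explorer traverses 180° on the transfer ellipse, so the target must lead by 180° − 85.453° = 94.5°.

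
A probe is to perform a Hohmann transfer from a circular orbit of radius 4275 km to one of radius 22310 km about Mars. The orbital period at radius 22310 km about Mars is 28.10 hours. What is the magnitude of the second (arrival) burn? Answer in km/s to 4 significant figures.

From Kepler's third law T² = 4π²r³/μ at r = 22310 km, T = 28.10 hours = 28.10 × 3600 s = 1.0116×10^5 s: μ = 4π²r³/T² = 42839.1 km³/s².
Transfer-ellipse semi-major axis a_t = (r₁ + r₂)/2 = (4275 + 22310)/2 = 13292.5 km.
Circular speed at r = 22310 km: v_c = √(μ/r) = 1.3857 km/s.
Vis-viva on the transfer ellipse at r = 22310 km gives v_t = √[μ(2/r − 1/a_t)] = 0.78584 km/s.
Δv₂ = |v_t − v_c| = |0.78584 − 1.3857| = 0.5999 km/s.

Δv₂ = 0.5999 km/s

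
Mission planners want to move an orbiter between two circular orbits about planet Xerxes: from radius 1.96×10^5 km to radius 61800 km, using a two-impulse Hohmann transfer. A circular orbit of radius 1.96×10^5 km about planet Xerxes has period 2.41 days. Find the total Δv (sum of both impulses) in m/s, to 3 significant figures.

From Kepler's third law T² = 4π²r³/μ at r = 1.96×10^5 km, T = 2.41 days = 2.41 × 86400 s = 2.08224×10^5 s: μ = 4π²r³/T² = 6.85593×10^6 km³/s².
Semi-major axis of the transfer orbit: a_t = (1.960×10^5 + 61800)/2 = 1.289×10^5 km.
Circular speed at r₁: v₁ = √(μ/r₁) = √(6.85593×10^6/1.960×10^5) = 5.914 km/s.
Transfer-orbit speed at r₁ (vis-viva): v_a = √[μ(2/r₁ − 1/a_t)] = 4.095 km/s.
First burn Δv₁ = |v_a − v₁| = 1.819 km/s.
At r₂, v₂ = √(μ/r₂) = 10.533 km/s.
Transfer-orbit speed at r₂: v_p = √[μ(2/r₂ − 1/a_t)] = 12.988 km/s.
Second burn Δv₂ = |v₂ − v_p| = 2.455 km/s.
Δv = Δv₁ + Δv₂ = 1.819 + 2.455 = 4.274 km/s.

Δv = 4270 m/s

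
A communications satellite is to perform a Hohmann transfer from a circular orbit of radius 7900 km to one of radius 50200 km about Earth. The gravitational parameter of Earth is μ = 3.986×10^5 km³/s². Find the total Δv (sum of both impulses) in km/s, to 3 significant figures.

The Hohmann ellipse has a_t = (r₁ + r₂)/2 = 29050 km.
At r₁ the circular-orbit speed is v₁ = √(μ/r₁) = 7.1032 km/s.
Transfer-orbit speed at r₁ (vis-viva equation): v_p = √[μ(2/r₁ − 1/a_t)] = 9.3376 km/s.
First burn Δv₁ = |v_p − v₁| = 2.2344 km/s.
At r₂, v₂ = √(μ/r₂) = 2.81784 km/s.
Transfer-orbit speed at r₂: v_a = √[μ(2/r₂ − 1/a_t)] = 1.46946 km/s.
Second burn Δv₂ = |v₂ − v_a| = 1.3484 km/s.
Total Δv = Δv₁ + Δv₂ = 3.583 km/s.

Δv = 3.58 km/s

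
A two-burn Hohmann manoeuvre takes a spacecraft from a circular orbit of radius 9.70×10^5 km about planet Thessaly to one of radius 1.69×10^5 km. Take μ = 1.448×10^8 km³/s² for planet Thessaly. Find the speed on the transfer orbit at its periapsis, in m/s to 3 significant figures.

v = 38200 m/s

Semi-major axis of the transfer orbit: a_t = (9.700×10^5 + 1.690×10^5)/2 = 5.695×10^5 km.
At periapsis, r = 1.690×10^5 km.
Applying v² = μ(2/r − 1/a_t): v = 38.20 km/s.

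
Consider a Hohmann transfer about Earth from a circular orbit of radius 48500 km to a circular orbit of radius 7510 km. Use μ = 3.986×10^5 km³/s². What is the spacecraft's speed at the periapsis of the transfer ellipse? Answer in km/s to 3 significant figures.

Semi-major axis of the transfer orbit: a_t = (48500 + 7510)/2 = 28005 km.
The periapsis of the transfer ellipse is at r = 7510 km.
From the vis-viva equation, v = √[μ(2/r − 1/a_t)] = 9.587 km/s.

v = 9.59 km/s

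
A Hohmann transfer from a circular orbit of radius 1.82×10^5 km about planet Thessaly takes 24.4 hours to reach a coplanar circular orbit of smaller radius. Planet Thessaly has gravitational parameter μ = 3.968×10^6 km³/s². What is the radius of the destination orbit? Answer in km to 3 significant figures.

Transfer time t = 24.4 hours = 87840 s, and t = π√(a_t³/μ).
So a_t = (μ t²/π²)^(1/3) = (3.968×10^6 × (87840)² / π²)^(1/3) = 1.4584×10^5 km.
Since a_t = (r₁ + r₂)/2, r₂ = 2a_t − r₁ = 2×1.4584×10^5 − 1.820×10^5 = 1.0968×10^5 km.

r₂ = 1.10×10^5 km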